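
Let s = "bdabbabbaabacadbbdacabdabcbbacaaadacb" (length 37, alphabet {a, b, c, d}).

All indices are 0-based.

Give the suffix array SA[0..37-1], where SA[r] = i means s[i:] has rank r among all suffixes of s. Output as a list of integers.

rank→(start, suffix):
  0 → (30, 'aaadacb')
  1 → (8, 'aabacadbbdacabdabcbbacaaadacb')
  2 → (31, 'aadacb')
  3 → (9, 'abacadbbdacabdabcbbacaaadacb')
  4 → (5, 'abbaabacadbbdacabdabcbbacaaadacb')
  5 → (2, 'abbabbaabacadbbdacabdabcbbacaaadacb')
  6 → (23, 'abcbbacaaadacb')
  7 → (20, 'abdabcbbacaaadacb')
  8 → (28, 'acaaadacb')
  9 → (18, 'acabdabcbbacaaadacb')
  10 → (11, 'acadbbdacabdabcbbacaaadacb')
  11 → (34, 'acb')
  12 → (32, 'adacb')
  13 → (13, 'adbbdacabdabcbbacaaadacb')
  14 → (36, 'b')
  15 → (7, 'baabacadbbdacabdabcbbacaaadacb')
  16 → (4, 'babbaabacadbbdacabdabcbbacaaadacb')
  17 → (27, 'bacaaadacb')
  18 → (10, 'bacadbbdacabdabcbbacaaadacb')
  19 → (6, 'bbaabacadbbdacabdabcbbacaaadacb')
  20 → (3, 'bbabbaabacadbbdacabdabcbbacaaadacb')
  21 → (26, 'bbacaaadacb')
  22 → (15, 'bbdacabdabcbbacaaadacb')
  23 → (24, 'bcbbacaaadacb')
  24 → (0, 'bdabbabbaabacadbbdacabdabcbbacaaadacb')
  25 → (21, 'bdabcbbacaaadacb')
  26 → (16, 'bdacabdabcbbacaaadacb')
  27 → (29, 'caaadacb')
  28 → (19, 'cabdabcbbacaaadacb')
  29 → (12, 'cadbbdacabdabcbbacaaadacb')
  30 → (35, 'cb')
  31 → (25, 'cbbacaaadacb')
  32 → (1, 'dabbabbaabacadbbdacabdabcbbacaaadacb')
  33 → (22, 'dabcbbacaaadacb')
  34 → (17, 'dacabdabcbbacaaadacb')
  35 → (33, 'dacb')
  36 → (14, 'dbbdacabdabcbbacaaadacb')

[30, 8, 31, 9, 5, 2, 23, 20, 28, 18, 11, 34, 32, 13, 36, 7, 4, 27, 10, 6, 3, 26, 15, 24, 0, 21, 16, 29, 19, 12, 35, 25, 1, 22, 17, 33, 14]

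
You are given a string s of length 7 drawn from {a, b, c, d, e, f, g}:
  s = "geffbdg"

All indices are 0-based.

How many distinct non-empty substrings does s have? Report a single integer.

rank→(start, suffix):
  0 → (4, 'bdg')
  1 → (5, 'dg')
  2 → (1, 'effbdg')
  3 → (3, 'fbdg')
  4 → (2, 'ffbdg')
  5 → (6, 'g')
  6 → (0, 'geffbdg')

SA = [4, 5, 1, 3, 2, 6, 0]
i: (SA[i-1],SA[i]) lcp shared
  1: (4,5) 0 ''
  2: (5,1) 0 ''
  3: (1,3) 0 ''
  4: (3,2) 1 'f'
  5: (2,6) 0 ''
  6: (6,0) 1 'g'

n(n+1)/2 = 7·8/2 = 28
Σ LCP = 0 + 0 + 0 + 0 + 1 + 0 + 1 = 2
distinct = 28 − 2 = 26

26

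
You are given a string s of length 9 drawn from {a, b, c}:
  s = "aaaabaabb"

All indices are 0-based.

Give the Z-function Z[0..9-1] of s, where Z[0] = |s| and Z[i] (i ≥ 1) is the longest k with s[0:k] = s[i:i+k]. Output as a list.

[9, 3, 2, 1, 0, 2, 1, 0, 0]

Z[0]=9
i=1: fresh scan; Z[1]=3 grow→box=[1,4)
i=2: min(r-i=2, Z[1]=3)=2; Z[2]=2
i=3: min(r-i=1, Z[2]=2)=1; Z[3]=1
i=4: fresh scan; Z[4]=0
i=5: fresh scan; Z[5]=2 grow→box=[5,7)
i=6: min(r-i=1, Z[1]=3)=1; Z[6]=1
i=7: fresh scan; Z[7]=0
i=8: fresh scan; Z[8]=0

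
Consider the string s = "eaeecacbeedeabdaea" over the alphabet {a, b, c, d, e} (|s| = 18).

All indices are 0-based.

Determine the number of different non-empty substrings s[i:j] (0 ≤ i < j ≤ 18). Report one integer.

154

rank | idx | suffix
   0 |  17 | a
   1 |  12 | abdaea
   2 |   5 | acbeedeabdaea
   3 |  15 | aea
   4 |   1 | aeecacbeedeabdaea
   5 |  13 | bdaea
   6 |   7 | beedeabdaea
   7 |   4 | cacbeedeabdaea
   8 |   6 | cbeedeabdaea
   9 |  14 | daea
  10 |  10 | deabdaea
  11 |  16 | ea
  12 |  11 | eabdaea
  13 |   0 | eaeecacbeedeabdaea
  14 |   3 | ecacbeedeabdaea
  15 |   9 | edeabdaea
  16 |   2 | eecacbeedeabdaea
  17 |   8 | eedeabdaea

SA = [17, 12, 5, 15, 1, 13, 7, 4, 6, 14, 10, 16, 11, 0, 3, 9, 2, 8]
i: (SA[i-1],SA[i]) lcp shared
  1: (17,12) 1 'a'
  2: (12,5) 1 'a'
  3: (5,15) 1 'a'
  4: (15,1) 2 'ae'
  5: (1,13) 0 ''
  6: (13,7) 1 'b'
  7: (7,4) 0 ''
  8: (4,6) 1 'c'
  9: (6,14) 0 ''
  10: (14,10) 1 'd'
  11: (10,16) 0 ''
  12: (16,11) 2 'ea'
  13: (11,0) 2 'ea'
  14: (0,3) 1 'e'
  15: (3,9) 1 'e'
  16: (9,2) 1 'e'
  17: (2,8) 2 'ee'

n(n+1)/2 = 18·19/2 = 171
Σ LCP = 0 + 1 + 1 + 1 + 2 + 0 + 1 + 0 + 1 + 0 + 1 + 0 + 2 + 2 + 1 + 1 + 1 + 2 = 17
distinct = 171 − 17 = 154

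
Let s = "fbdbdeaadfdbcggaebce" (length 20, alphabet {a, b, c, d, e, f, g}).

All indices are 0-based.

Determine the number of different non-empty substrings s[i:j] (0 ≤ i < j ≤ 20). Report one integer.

sorted suffixes:
  #0 SA[0]=6  'aadfdbcggaebce'
  #1 SA[1]=7  'adfdbcggaebce'
  #2 SA[2]=15  'aebce'
  #3 SA[3]=17  'bce'
  #4 SA[4]=11  'bcggaebce'
  #5 SA[5]=1  'bdbdeaadfdbcggaebce'
  #6 SA[6]=3  'bdeaadfdbcggaebce'
  #7 SA[7]=18  'ce'
  #8 SA[8]=12  'cggaebce'
  #9 SA[9]=10  'dbcggaebce'
  #10 SA[10]=2  'dbdeaadfdbcggaebce'
  #11 SA[11]=4  'deaadfdbcggaebce'
  #12 SA[12]=8  'dfdbcggaebce'
  #13 SA[13]=19  'e'
  #14 SA[14]=5  'eaadfdbcggaebce'
  #15 SA[15]=16  'ebce'
  #16 SA[16]=0  'fbdbdeaadfdbcggaebce'
  #17 SA[17]=9  'fdbcggaebce'
  #18 SA[18]=14  'gaebce'
  #19 SA[19]=13  'ggaebce'

SA = [6, 7, 15, 17, 11, 1, 3, 18, 12, 10, 2, 4, 8, 19, 5, 16, 0, 9, 14, 13]
i: (SA[i-1],SA[i]) lcp shared
  1: (6,7) 1 'a'
  2: (7,15) 1 'a'
  3: (15,17) 0 ''
  4: (17,11) 2 'bc'
  5: (11,1) 1 'b'
  6: (1,3) 2 'bd'
  7: (3,18) 0 ''
  8: (18,12) 1 'c'
  9: (12,10) 0 ''
  10: (10,2) 2 'db'
  11: (2,4) 1 'd'
  12: (4,8) 1 'd'
  13: (8,19) 0 ''
  14: (19,5) 1 'e'
  15: (5,16) 1 'e'
  16: (16,0) 0 ''
  17: (0,9) 1 'f'
  18: (9,14) 0 ''
  19: (14,13) 1 'g'

n(n+1)/2 = 20·21/2 = 210
Σ LCP = 0 + 1 + 1 + 0 + 2 + 1 + 2 + 0 + 1 + 0 + 2 + 1 + 1 + 0 + 1 + 1 + 0 + 1 + 0 + 1 = 16
distinct = 210 − 16 = 194

194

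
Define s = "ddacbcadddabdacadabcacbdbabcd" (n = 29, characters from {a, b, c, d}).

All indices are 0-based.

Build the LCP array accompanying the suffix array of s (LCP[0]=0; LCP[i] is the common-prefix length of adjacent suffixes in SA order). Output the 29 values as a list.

[0, 3, 2, 1, 2, 3, 1, 2, 0, 1, 3, 2, 1, 2, 0, 2, 3, 1, 2, 1, 0, 1, 3, 2, 3, 1, 1, 3, 2]

rank | idx | suffix
   0 |  17 | abcacbdbabcd
   1 |  25 | abcd
   2 |  10 | abdacadabcacbdbabcd
   3 |  13 | acadabcacbdbabcd
   4 |   2 | acbcadddabdacadabcacbdbabcd
   5 |  20 | acbdbabcd
   6 |  15 | adabcacbdbabcd
   7 |   6 | adddabdacadabcacbdbabcd
   8 |  24 | babcd
   9 |  18 | bcacbdbabcd
  10 |   4 | bcadddabdacadabcacbdbabcd
  11 |  26 | bcd
  12 |  11 | bdacadabcacbdbabcd
  13 |  22 | bdbabcd
  14 |  19 | cacbdbabcd
  15 |  14 | cadabcacbdbabcd
  16 |   5 | cadddabdacadabcacbdbabcd
  17 |   3 | cbcadddabdacadabcacbdbabcd
  18 |  21 | cbdbabcd
  19 |  27 | cd
  20 |  28 | d
  21 |  16 | dabcacbdbabcd
  22 |   9 | dabdacadabcacbdbabcd
  23 |  12 | dacadabcacbdbabcd
  24 |   1 | dacbcadddabdacadabcacbdbabcd
  25 |  23 | dbabcd
  26 |   8 | ddabdacadabcacbdbabcd
  27 |   0 | ddacbcadddabdacadabcacbdbabcd
  28 |   7 | dddabdacadabcacbdbabcd

SA = [17, 25, 10, 13, 2, 20, 15, 6, 24, 18, 4, 26, 11, 22, 19, 14, 5, 3, 21, 27, 28, 16, 9, 12, 1, 23, 8, 0, 7]
rank  pair      lcp
   1  s[17:],s[25:]  3  'abc'
   2  s[25:],s[10:]  2  'ab'
   3  s[10:],s[13:]  1  'a'
   4  s[13:],s[2:]  2  'ac'
   5  s[2:],s[20:]  3  'acb'
   6  s[20:],s[15:]  1  'a'
   7  s[15:],s[6:]  2  'ad'
   8  s[6:],s[24:]  0  ''
   9  s[24:],s[18:]  1  'b'
  10  s[18:],s[4:]  3  'bca'
  11  s[4:],s[26:]  2  'bc'
  12  s[26:],s[11:]  1  'b'
  13  s[11:],s[22:]  2  'bd'
  14  s[22:],s[19:]  0  ''
  15  s[19:],s[14:]  2  'ca'
  16  s[14:],s[5:]  3  'cad'
  17  s[5:],s[3:]  1  'c'
  18  s[3:],s[21:]  2  'cb'
  19  s[21:],s[27:]  1  'c'
  20  s[27:],s[28:]  0  ''
  21  s[28:],s[16:]  1  'd'
  22  s[16:],s[9:]  3  'dab'
  23  s[9:],s[12:]  2  'da'
  24  s[12:],s[1:]  3  'dac'
  25  s[1:],s[23:]  1  'd'
  26  s[23:],s[8:]  1  'd'
  27  s[8:],s[0:]  3  'dda'
  28  s[0:],s[7:]  2  'dd'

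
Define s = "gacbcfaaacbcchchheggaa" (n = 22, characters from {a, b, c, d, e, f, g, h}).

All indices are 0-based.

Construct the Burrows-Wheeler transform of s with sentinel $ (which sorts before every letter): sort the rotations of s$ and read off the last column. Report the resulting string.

aagfaagccaabbchhcg$echc

rank  rotation                 last
    0  $gacbcfaaacbcchchheggaa  a
    1  a$gacbcfaaacbcchchhegga  a
    2  aa$gacbcfaaacbcchchhegg  g
    3  aaacbcchchheggaa$gacbcf  f
    4  aacbcchchheggaa$gacbcfa  a
    5  acbcchchheggaa$gacbcfaa  a
    6  acbcfaaacbcchchheggaa$g  g
    7  bcchchheggaa$gacbcfaaac  c
    8  bcfaaacbcchchheggaa$gac  c
    9  cbcchchheggaa$gacbcfaaa  a
   10  cbcfaaacbcchchheggaa$ga  a
   11  cchchheggaa$gacbcfaaacb  b
   12  cfaaacbcchchheggaa$gacb  b
   13  chchheggaa$gacbcfaaacbc  c
   14  chheggaa$gacbcfaaacbcch  h
   15  eggaa$gacbcfaaacbcchchh  h
   16  faaacbcchchheggaa$gacbc  c
   17  gaa$gacbcfaaacbcchchheg  g
   18  gacbcfaaacbcchchheggaa$  $
   19  ggaa$gacbcfaaacbcchchhe  e
   20  hchheggaa$gacbcfaaacbcc  c
   21  heggaa$gacbcfaaacbcchch  h
   22  hheggaa$gacbcfaaacbcchc  c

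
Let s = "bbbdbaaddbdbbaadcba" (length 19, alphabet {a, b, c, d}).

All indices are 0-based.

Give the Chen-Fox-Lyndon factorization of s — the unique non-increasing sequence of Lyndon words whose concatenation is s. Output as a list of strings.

emit factor 1: 'bbbd' (i=0, period=4)
emit factor 2: 'b' (i=4, period=1)
emit factor 3: 'aaddbdbb' (i=5, period=8)
emit factor 4: 'aadcb' (i=13, period=5)
emit factor 5: 'a' (i=18, period=1)

["bbbd", "b", "aaddbdbb", "aadcb", "a"]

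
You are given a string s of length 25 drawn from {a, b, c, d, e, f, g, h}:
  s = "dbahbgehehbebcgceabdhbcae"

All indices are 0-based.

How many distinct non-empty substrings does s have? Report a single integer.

303

rank→(start, suffix):
  0 → (17, 'abdhbcae')
  1 → (23, 'ae')
  2 → (2, 'ahbgehehbebcgceabdhbcae')
  3 → (1, 'bahbgehehbebcgceabdhbcae')
  4 → (21, 'bcae')
  5 → (12, 'bcgceabdhbcae')
  6 → (18, 'bdhbcae')
  7 → (10, 'bebcgceabdhbcae')
  8 → (4, 'bgehehbebcgceabdhbcae')
  9 → (22, 'cae')
  10 → (15, 'ceabdhbcae')
  11 → (13, 'cgceabdhbcae')
  12 → (0, 'dbahbgehehbebcgceabdhbcae')
  13 → (19, 'dhbcae')
  14 → (24, 'e')
  15 → (16, 'eabdhbcae')
  16 → (11, 'ebcgceabdhbcae')
  17 → (8, 'ehbebcgceabdhbcae')
  18 → (6, 'ehehbebcgceabdhbcae')
  19 → (14, 'gceabdhbcae')
  20 → (5, 'gehehbebcgceabdhbcae')
  21 → (20, 'hbcae')
  22 → (9, 'hbebcgceabdhbcae')
  23 → (3, 'hbgehehbebcgceabdhbcae')
  24 → (7, 'hehbebcgceabdhbcae')

SA = [17, 23, 2, 1, 21, 12, 18, 10, 4, 22, 15, 13, 0, 19, 24, 16, 11, 8, 6, 14, 5, 20, 9, 3, 7]
rank  pair      lcp
   1  s[17:],s[23:]  1  'a'
   2  s[23:],s[2:]  1  'a'
   3  s[2:],s[1:]  0  ''
   4  s[1:],s[21:]  1  'b'
   5  s[21:],s[12:]  2  'bc'
   6  s[12:],s[18:]  1  'b'
   7  s[18:],s[10:]  1  'b'
   8  s[10:],s[4:]  1  'b'
   9  s[4:],s[22:]  0  ''
  10  s[22:],s[15:]  1  'c'
  11  s[15:],s[13:]  1  'c'
  12  s[13:],s[0:]  0  ''
  13  s[0:],s[19:]  1  'd'
  14  s[19:],s[24:]  0  ''
  15  s[24:],s[16:]  1  'e'
  16  s[16:],s[11:]  1  'e'
  17  s[11:],s[8:]  1  'e'
  18  s[8:],s[6:]  2  'eh'
  19  s[6:],s[14:]  0  ''
  20  s[14:],s[5:]  1  'g'
  21  s[5:],s[20:]  0  ''
  22  s[20:],s[9:]  2  'hb'
  23  s[9:],s[3:]  2  'hb'
  24  s[3:],s[7:]  1  'h'

n(n+1)/2 = 25·26/2 = 325
Σ LCP = 0 + 1 + 1 + 0 + 1 + 2 + 1 + 1 + 1 + 0 + 1 + 1 + 0 + 1 + 0 + 1 + 1 + 1 + 2 + 0 + 1 + 0 + 2 + 2 + 1 = 22
distinct = 325 − 22 = 303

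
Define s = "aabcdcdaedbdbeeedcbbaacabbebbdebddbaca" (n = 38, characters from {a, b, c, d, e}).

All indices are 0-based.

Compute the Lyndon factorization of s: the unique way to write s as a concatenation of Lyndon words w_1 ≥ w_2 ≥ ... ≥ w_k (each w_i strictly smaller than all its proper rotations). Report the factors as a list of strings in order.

["aabcdcdaedbdbeeedcbbaacabbebbdebddbac", "a"]

emit factor 1: 'aabcdcdaedbdbeeedcbbaacabbebbdebddbac' (i=0, period=37)
emit factor 2: 'a' (i=37, period=1)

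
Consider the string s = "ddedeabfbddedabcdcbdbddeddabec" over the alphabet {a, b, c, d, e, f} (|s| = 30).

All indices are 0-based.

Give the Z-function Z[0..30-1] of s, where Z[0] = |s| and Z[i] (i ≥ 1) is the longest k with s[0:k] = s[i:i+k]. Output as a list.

Z[0]=30
i=1: fresh scan; Z[1]=1 scan→box=[1,2)
i=2: fresh scan; Z[2]=0
i=3: fresh scan; Z[3]=1 scan→box=[3,4)
i=4: fresh scan; Z[4]=0
i=5: fresh scan; Z[5]=0
i=6: fresh scan; Z[6]=0
i=7: fresh scan; Z[7]=0
i=8: fresh scan; Z[8]=0
i=9: fresh scan; Z[9]=4 scan→box=[9,13)
i=10: min(r-i=3, Z[1]=1)=1; Z[10]=1
i=11: min(r-i=2, Z[2]=0)=0; Z[11]=0
i=12: min(r-i=1, Z[3]=1)=1; Z[12]=1
i=13: fresh scan; Z[13]=0
i=14: fresh scan; Z[14]=0
i=15: fresh scan; Z[15]=0
i=16: fresh scan; Z[16]=1 scan→box=[16,17)
i=17: fresh scan; Z[17]=0
i=18: fresh scan; Z[18]=0
i=19: fresh scan; Z[19]=1 scan→box=[19,20)
i=20: fresh scan; Z[20]=0
i=21: fresh scan; Z[21]=4 scan→box=[21,25)
i=22: min(r-i=3, Z[1]=1)=1; Z[22]=1
i=23: min(r-i=2, Z[2]=0)=0; Z[23]=0
i=24: min(r-i=1, Z[3]=1)=1; Z[24]=2 scan→box=[24,26)
i=25: min(r-i=1, Z[1]=1)=1; Z[25]=1
i=26: fresh scan; Z[26]=0
i=27: fresh scan; Z[27]=0
i=28: fresh scan; Z[28]=0
i=29: fresh scan; Z[29]=0

[30, 1, 0, 1, 0, 0, 0, 0, 0, 4, 1, 0, 1, 0, 0, 0, 1, 0, 0, 1, 0, 4, 1, 0, 2, 1, 0, 0, 0, 0]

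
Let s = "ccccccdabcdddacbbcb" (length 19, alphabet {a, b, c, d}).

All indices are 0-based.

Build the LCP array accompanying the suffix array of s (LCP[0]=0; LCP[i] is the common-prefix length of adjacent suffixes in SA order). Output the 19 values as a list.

rank | idx | suffix
   0 |   7 | abcdddacbbcb
   1 |  13 | acbbcb
   2 |  18 | b
   3 |  15 | bbcb
   4 |  16 | bcb
   5 |   8 | bcdddacbbcb
   6 |  17 | cb
   7 |  14 | cbbcb
   8 |   0 | ccccccdabcdddacbbcb
   9 |   1 | cccccdabcdddacbbcb
  10 |   2 | ccccdabcdddacbbcb
  11 |   3 | cccdabcdddacbbcb
  12 |   4 | ccdabcdddacbbcb
  13 |   5 | cdabcdddacbbcb
  14 |   9 | cdddacbbcb
  15 |   6 | dabcdddacbbcb
  16 |  12 | dacbbcb
  17 |  11 | ddacbbcb
  18 |  10 | dddacbbcb

SA = [7, 13, 18, 15, 16, 8, 17, 14, 0, 1, 2, 3, 4, 5, 9, 6, 12, 11, 10]
i: (SA[i-1],SA[i]) lcp shared
  1: (7,13) 1 'a'
  2: (13,18) 0 ''
  3: (18,15) 1 'b'
  4: (15,16) 1 'b'
  5: (16,8) 2 'bc'
  6: (8,17) 0 ''
  7: (17,14) 2 'cb'
  8: (14,0) 1 'c'
  9: (0,1) 5 'ccccc'
  10: (1,2) 4 'cccc'
  11: (2,3) 3 'ccc'
  12: (3,4) 2 'cc'
  13: (4,5) 1 'c'
  14: (5,9) 2 'cd'
  15: (9,6) 0 ''
  16: (6,12) 2 'da'
  17: (12,11) 1 'd'
  18: (11,10) 2 'dd'

[0, 1, 0, 1, 1, 2, 0, 2, 1, 5, 4, 3, 2, 1, 2, 0, 2, 1, 2]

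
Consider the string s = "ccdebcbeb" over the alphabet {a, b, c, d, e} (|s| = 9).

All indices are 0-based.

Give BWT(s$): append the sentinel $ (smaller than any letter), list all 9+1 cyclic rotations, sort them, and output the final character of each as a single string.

rank  rotation    last
    0  $ccdebcbeb  b
    1  b$ccdebcbe  e
    2  bcbeb$ccde  e
    3  beb$ccdebc  c
    4  cbeb$ccdeb  b
    5  ccdebcbeb$  $
    6  cdebcbeb$c  c
    7  debcbeb$cc  c
    8  eb$ccdebcb  b
    9  ebcbeb$ccd  d

beecb$ccbd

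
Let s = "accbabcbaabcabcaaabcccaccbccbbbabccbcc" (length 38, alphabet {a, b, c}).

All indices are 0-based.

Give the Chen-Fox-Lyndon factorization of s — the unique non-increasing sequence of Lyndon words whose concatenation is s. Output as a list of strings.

emit factor 1: 'accb' (i=0, period=4)
emit factor 2: 'abcb' (i=4, period=4)
emit factor 3: 'aabcabc' (i=8, period=7)
emit factor 4: 'aaabcccaccbccbbbabccbcc' (i=15, period=23)

["accb", "abcb", "aabcabc", "aaabcccaccbccbbbabccbcc"]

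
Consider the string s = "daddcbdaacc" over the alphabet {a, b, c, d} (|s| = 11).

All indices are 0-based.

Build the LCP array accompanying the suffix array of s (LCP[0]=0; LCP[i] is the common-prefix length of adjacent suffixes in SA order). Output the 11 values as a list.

rank→(start, suffix):
  0 → (7, 'aacc')
  1 → (8, 'acc')
  2 → (1, 'addcbdaacc')
  3 → (5, 'bdaacc')
  4 → (10, 'c')
  5 → (4, 'cbdaacc')
  6 → (9, 'cc')
  7 → (6, 'daacc')
  8 → (0, 'daddcbdaacc')
  9 → (3, 'dcbdaacc')
  10 → (2, 'ddcbdaacc')

SA = [7, 8, 1, 5, 10, 4, 9, 6, 0, 3, 2]
i: (SA[i-1],SA[i]) lcp shared
  1: (7,8) 1 'a'
  2: (8,1) 1 'a'
  3: (1,5) 0 ''
  4: (5,10) 0 ''
  5: (10,4) 1 'c'
  6: (4,9) 1 'c'
  7: (9,6) 0 ''
  8: (6,0) 2 'da'
  9: (0,3) 1 'd'
  10: (3,2) 1 'd'

[0, 1, 1, 0, 0, 1, 1, 0, 2, 1, 1]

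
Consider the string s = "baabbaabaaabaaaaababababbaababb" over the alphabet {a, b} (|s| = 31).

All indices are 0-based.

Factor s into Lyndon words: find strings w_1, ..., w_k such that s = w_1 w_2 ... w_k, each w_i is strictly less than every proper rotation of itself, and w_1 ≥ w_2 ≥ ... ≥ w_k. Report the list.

["b", "aabb", "aab", "aaab", "aaaaababababbaababb"]

emit factor 1: 'b' (i=0, period=1)
emit factor 2: 'aabb' (i=1, period=4)
emit factor 3: 'aab' (i=5, period=3)
emit factor 4: 'aaab' (i=8, period=4)
emit factor 5: 'aaaaababababbaababb' (i=12, period=19)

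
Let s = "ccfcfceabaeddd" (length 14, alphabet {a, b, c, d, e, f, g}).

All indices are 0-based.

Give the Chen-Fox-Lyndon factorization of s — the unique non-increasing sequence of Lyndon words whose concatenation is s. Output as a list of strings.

["ccfcfce", "abaeddd"]

emit factor 1: 'ccfcfce' (i=0, period=7)
emit factor 2: 'abaeddd' (i=7, period=7)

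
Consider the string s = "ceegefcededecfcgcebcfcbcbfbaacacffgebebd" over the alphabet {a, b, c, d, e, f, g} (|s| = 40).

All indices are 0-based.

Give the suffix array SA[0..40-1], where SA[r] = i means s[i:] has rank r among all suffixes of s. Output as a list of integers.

[27, 28, 30, 26, 22, 18, 38, 36, 24, 29, 21, 23, 16, 6, 0, 19, 12, 31, 14, 39, 10, 8, 17, 37, 35, 11, 9, 7, 1, 4, 2, 25, 20, 5, 13, 32, 33, 15, 34, 3]

sorted suffixes:
  #0 SA[0]=27  'aacacffgebebd'
  #1 SA[1]=28  'acacffgebebd'
  #2 SA[2]=30  'acffgebebd'
  #3 SA[3]=26  'baacacffgebebd'
  #4 SA[4]=22  'bcbfbaacacffgebebd'
  #5 SA[5]=18  'bcfcbcbfbaacacffgebebd'
  #6 SA[6]=38  'bd'
  #7 SA[7]=36  'bebd'
  #8 SA[8]=24  'bfbaacacffgebebd'
  #9 SA[9]=29  'cacffgebebd'
  #10 SA[10]=21  'cbcbfbaacacffgebebd'
  #11 SA[11]=23  'cbfbaacacffgebebd'
  #12 SA[12]=16  'cebcfcbcbfbaacacffgebebd'
  #13 SA[13]=6  'cededecfcgcebcfcbcbfbaacacffgebebd'
  #14 SA[14]=0  'ceegefcededecfcgcebcfcbcbfbaacacffgebebd'
  #15 SA[15]=19  'cfcbcbfbaacacffgebebd'
  #16 SA[16]=12  'cfcgcebcfcbcbfbaacacffgebebd'
  #17 SA[17]=31  'cffgebebd'
  #18 SA[18]=14  'cgcebcfcbcbfbaacacffgebebd'
  #19 SA[19]=39  'd'
  #20 SA[20]=10  'decfcgcebcfcbcbfbaacacffgebebd'
  #21 SA[21]=8  'dedecfcgcebcfcbcbfbaacacffgebebd'
  #22 SA[22]=17  'ebcfcbcbfbaacacffgebebd'
  #23 SA[23]=37  'ebd'
  #24 SA[24]=35  'ebebd'
  #25 SA[25]=11  'ecfcgcebcfcbcbfbaacacffgebebd'
  #26 SA[26]=9  'edecfcgcebcfcbcbfbaacacffgebebd'
  #27 SA[27]=7  'ededecfcgcebcfcbcbfbaacacffgebebd'
  #28 SA[28]=1  'eegefcededecfcgcebcfcbcbfbaacacffgebebd'
  #29 SA[29]=4  'efcededecfcgcebcfcbcbfbaacacffgebebd'
  #30 SA[30]=2  'egefcededecfcgcebcfcbcbfbaacacffgebebd'
  #31 SA[31]=25  'fbaacacffgebebd'
  #32 SA[32]=20  'fcbcbfbaacacffgebebd'
  #33 SA[33]=5  'fcededecfcgcebcfcbcbfbaacacffgebebd'
  #34 SA[34]=13  'fcgcebcfcbcbfbaacacffgebebd'
  #35 SA[35]=32  'ffgebebd'
  #36 SA[36]=33  'fgebebd'
  #37 SA[37]=15  'gcebcfcbcbfbaacacffgebebd'
  #38 SA[38]=34  'gebebd'
  #39 SA[39]=3  'gefcededecfcgcebcfcbcbfbaacacffgebebd'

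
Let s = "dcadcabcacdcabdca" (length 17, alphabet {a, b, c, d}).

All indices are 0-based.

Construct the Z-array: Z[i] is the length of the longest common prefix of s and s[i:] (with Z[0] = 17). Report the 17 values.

Z[0]=17
i=1: i≥r, start 0; Z[1]=0
i=2: i≥r, start 0; Z[2]=0
i=3: i≥r, start 0; Z[3]=3 grow→box=[3,6)
i=4: min(r-i=2, Z[1]=0)=0; Z[4]=0
i=5: min(r-i=1, Z[2]=0)=0; Z[5]=0
i=6: i≥r, start 0; Z[6]=0
i=7: i≥r, start 0; Z[7]=0
i=8: i≥r, start 0; Z[8]=0
i=9: i≥r, start 0; Z[9]=0
i=10: i≥r, start 0; Z[10]=3 grow→box=[10,13)
i=11: min(r-i=2, Z[1]=0)=0; Z[11]=0
i=12: min(r-i=1, Z[2]=0)=0; Z[12]=0
i=13: i≥r, start 0; Z[13]=0
i=14: i≥r, start 0; Z[14]=3 grow→box=[14,17)
i=15: min(r-i=2, Z[1]=0)=0; Z[15]=0
i=16: min(r-i=1, Z[2]=0)=0; Z[16]=0

[17, 0, 0, 3, 0, 0, 0, 0, 0, 0, 3, 0, 0, 0, 3, 0, 0]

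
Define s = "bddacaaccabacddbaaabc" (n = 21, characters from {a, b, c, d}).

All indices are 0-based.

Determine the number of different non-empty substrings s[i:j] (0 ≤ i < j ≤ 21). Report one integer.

206

sorted suffixes:
  #0 SA[0]=16  'aaabc'
  #1 SA[1]=17  'aabc'
  #2 SA[2]=5  'aaccabacddbaaabc'
  #3 SA[3]=9  'abacddbaaabc'
  #4 SA[4]=18  'abc'
  #5 SA[5]=3  'acaaccabacddbaaabc'
  #6 SA[6]=6  'accabacddbaaabc'
  #7 SA[7]=11  'acddbaaabc'
  #8 SA[8]=15  'baaabc'
  #9 SA[9]=10  'bacddbaaabc'
  #10 SA[10]=19  'bc'
  #11 SA[11]=0  'bddacaaccabacddbaaabc'
  #12 SA[12]=20  'c'
  #13 SA[13]=4  'caaccabacddbaaabc'
  #14 SA[14]=8  'cabacddbaaabc'
  #15 SA[15]=7  'ccabacddbaaabc'
  #16 SA[16]=12  'cddbaaabc'
  #17 SA[17]=2  'dacaaccabacddbaaabc'
  #18 SA[18]=14  'dbaaabc'
  #19 SA[19]=1  'ddacaaccabacddbaaabc'
  #20 SA[20]=13  'ddbaaabc'

SA = [16, 17, 5, 9, 18, 3, 6, 11, 15, 10, 19, 0, 20, 4, 8, 7, 12, 2, 14, 1, 13]
[i] adj suffixes → lcp
  [1] 16/17 → 2 ('aa')
  [2] 17/5 → 2 ('aa')
  [3] 5/9 → 1 ('a')
  [4] 9/18 → 2 ('ab')
  [5] 18/3 → 1 ('a')
  [6] 3/6 → 2 ('ac')
  [7] 6/11 → 2 ('ac')
  [8] 11/15 → 0 ('')
  [9] 15/10 → 2 ('ba')
  [10] 10/19 → 1 ('b')
  [11] 19/0 → 1 ('b')
  [12] 0/20 → 0 ('')
  [13] 20/4 → 1 ('c')
  [14] 4/8 → 2 ('ca')
  [15] 8/7 → 1 ('c')
  [16] 7/12 → 1 ('c')
  [17] 12/2 → 0 ('')
  [18] 2/14 → 1 ('d')
  [19] 14/1 → 1 ('d')
  [20] 1/13 → 2 ('dd')

n(n+1)/2 = 21·22/2 = 231
Σ LCP = 0 + 2 + 2 + 1 + 2 + 1 + 2 + 2 + 0 + 2 + 1 + 1 + 0 + 1 + 2 + 1 + 1 + 0 + 1 + 1 + 2 = 25
distinct = 231 − 25 = 206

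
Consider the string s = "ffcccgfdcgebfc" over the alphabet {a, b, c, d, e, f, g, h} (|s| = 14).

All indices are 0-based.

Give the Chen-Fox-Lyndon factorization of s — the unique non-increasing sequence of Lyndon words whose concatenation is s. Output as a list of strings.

emit factor 1: 'f' (i=0, period=1)
emit factor 2: 'f' (i=1, period=1)
emit factor 3: 'cccgfdcge' (i=2, period=9)
emit factor 4: 'bfc' (i=11, period=3)

["f", "f", "cccgfdcge", "bfc"]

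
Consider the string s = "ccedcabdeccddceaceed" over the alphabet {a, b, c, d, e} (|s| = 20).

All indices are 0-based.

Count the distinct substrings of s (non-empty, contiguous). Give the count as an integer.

sorted suffixes:
  #0 SA[0]=5  'abdeccddceaceed'
  #1 SA[1]=15  'aceed'
  #2 SA[2]=6  'bdeccddceaceed'
  #3 SA[3]=4  'cabdeccddceaceed'
  #4 SA[4]=9  'ccddceaceed'
  #5 SA[5]=0  'ccedcabdeccddceaceed'
  #6 SA[6]=10  'cddceaceed'
  #7 SA[7]=13  'ceaceed'
  #8 SA[8]=1  'cedcabdeccddceaceed'
  #9 SA[9]=16  'ceed'
  #10 SA[10]=19  'd'
  #11 SA[11]=3  'dcabdeccddceaceed'
  #12 SA[12]=12  'dceaceed'
  #13 SA[13]=11  'ddceaceed'
  #14 SA[14]=7  'deccddceaceed'
  #15 SA[15]=14  'eaceed'
  #16 SA[16]=8  'eccddceaceed'
  #17 SA[17]=18  'ed'
  #18 SA[18]=2  'edcabdeccddceaceed'
  #19 SA[19]=17  'eed'

SA = [5, 15, 6, 4, 9, 0, 10, 13, 1, 16, 19, 3, 12, 11, 7, 14, 8, 18, 2, 17]
[i] adj suffixes → lcp
  [1] 5/15 → 1 ('a')
  [2] 15/6 → 0 ('')
  [3] 6/4 → 0 ('')
  [4] 4/9 → 1 ('c')
  [5] 9/0 → 2 ('cc')
  [6] 0/10 → 1 ('c')
  [7] 10/13 → 1 ('c')
  [8] 13/1 → 2 ('ce')
  [9] 1/16 → 2 ('ce')
  [10] 16/19 → 0 ('')
  [11] 19/3 → 1 ('d')
  [12] 3/12 → 2 ('dc')
  [13] 12/11 → 1 ('d')
  [14] 11/7 → 1 ('d')
  [15] 7/14 → 0 ('')
  [16] 14/8 → 1 ('e')
  [17] 8/18 → 1 ('e')
  [18] 18/2 → 2 ('ed')
  [19] 2/17 → 1 ('e')

n(n+1)/2 = 20·21/2 = 210
Σ LCP = 0 + 1 + 0 + 0 + 1 + 2 + 1 + 1 + 2 + 2 + 0 + 1 + 2 + 1 + 1 + 0 + 1 + 1 + 2 + 1 = 20
distinct = 210 − 20 = 190

190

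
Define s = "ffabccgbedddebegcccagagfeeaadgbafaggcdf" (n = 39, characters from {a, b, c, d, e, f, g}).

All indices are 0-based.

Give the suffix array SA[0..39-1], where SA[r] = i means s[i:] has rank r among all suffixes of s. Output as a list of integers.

rank | idx | suffix
   0 |  26 | aadgbafaggcdf
   1 |   2 | abccgbedddebegcccagagfeeaadgbafaggcdf
   2 |  27 | adgbafaggcdf
   3 |  31 | afaggcdf
   4 |  19 | agagfeeaadgbafaggcdf
   5 |  21 | agfeeaadgbafaggcdf
   6 |  33 | aggcdf
   7 |  30 | bafaggcdf
   8 |   3 | bccgbedddebegcccagagfeeaadgbafaggcdf
   9 |   7 | bedddebegcccagagfeeaadgbafaggcdf
  10 |  13 | begcccagagfeeaadgbafaggcdf
  11 |  18 | cagagfeeaadgbafaggcdf
  12 |  17 | ccagagfeeaadgbafaggcdf
  13 |  16 | cccagagfeeaadgbafaggcdf
  14 |   4 | ccgbedddebegcccagagfeeaadgbafaggcdf
  15 |  36 | cdf
  16 |   5 | cgbedddebegcccagagfeeaadgbafaggcdf
  17 |   9 | dddebegcccagagfeeaadgbafaggcdf
  18 |  10 | ddebegcccagagfeeaadgbafaggcdf
  19 |  11 | debegcccagagfeeaadgbafaggcdf
  20 |  37 | df
  21 |  28 | dgbafaggcdf
  22 |  25 | eaadgbafaggcdf
  23 |  12 | ebegcccagagfeeaadgbafaggcdf
  24 |   8 | edddebegcccagagfeeaadgbafaggcdf
  25 |  24 | eeaadgbafaggcdf
  26 |  14 | egcccagagfeeaadgbafaggcdf
  27 |  38 | f
  28 |   1 | fabccgbedddebegcccagagfeeaadgbafaggcdf
  29 |  32 | faggcdf
  30 |  23 | feeaadgbafaggcdf
  31 |   0 | ffabccgbedddebegcccagagfeeaadgbafaggcdf
  32 |  20 | gagfeeaadgbafaggcdf
  33 |  29 | gbafaggcdf
  34 |   6 | gbedddebegcccagagfeeaadgbafaggcdf
  35 |  15 | gcccagagfeeaadgbafaggcdf
  36 |  35 | gcdf
  37 |  22 | gfeeaadgbafaggcdf
  38 |  34 | ggcdf

[26, 2, 27, 31, 19, 21, 33, 30, 3, 7, 13, 18, 17, 16, 4, 36, 5, 9, 10, 11, 37, 28, 25, 12, 8, 24, 14, 38, 1, 32, 23, 0, 20, 29, 6, 15, 35, 22, 34]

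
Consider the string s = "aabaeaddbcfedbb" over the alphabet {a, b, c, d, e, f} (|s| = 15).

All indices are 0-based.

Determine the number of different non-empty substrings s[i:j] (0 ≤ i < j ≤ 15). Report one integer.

sorted suffixes:
  #0 SA[0]=0  'aabaeaddbcfedbb'
  #1 SA[1]=1  'abaeaddbcfedbb'
  #2 SA[2]=5  'addbcfedbb'
  #3 SA[3]=3  'aeaddbcfedbb'
  #4 SA[4]=14  'b'
  #5 SA[5]=2  'baeaddbcfedbb'
  #6 SA[6]=13  'bb'
  #7 SA[7]=8  'bcfedbb'
  #8 SA[8]=9  'cfedbb'
  #9 SA[9]=12  'dbb'
  #10 SA[10]=7  'dbcfedbb'
  #11 SA[11]=6  'ddbcfedbb'
  #12 SA[12]=4  'eaddbcfedbb'
  #13 SA[13]=11  'edbb'
  #14 SA[14]=10  'fedbb'

SA = [0, 1, 5, 3, 14, 2, 13, 8, 9, 12, 7, 6, 4, 11, 10]
[i] adj suffixes → lcp
  [1] 0/1 → 1 ('a')
  [2] 1/5 → 1 ('a')
  [3] 5/3 → 1 ('a')
  [4] 3/14 → 0 ('')
  [5] 14/2 → 1 ('b')
  [6] 2/13 → 1 ('b')
  [7] 13/8 → 1 ('b')
  [8] 8/9 → 0 ('')
  [9] 9/12 → 0 ('')
  [10] 12/7 → 2 ('db')
  [11] 7/6 → 1 ('d')
  [12] 6/4 → 0 ('')
  [13] 4/11 → 1 ('e')
  [14] 11/10 → 0 ('')

n(n+1)/2 = 15·16/2 = 120
Σ LCP = 0 + 1 + 1 + 1 + 0 + 1 + 1 + 1 + 0 + 0 + 2 + 1 + 0 + 1 + 0 = 10
distinct = 120 − 10 = 110

110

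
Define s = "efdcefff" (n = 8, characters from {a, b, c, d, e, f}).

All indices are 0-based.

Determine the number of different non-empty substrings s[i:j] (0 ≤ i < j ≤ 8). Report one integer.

sorted suffixes:
  #0 SA[0]=3  'cefff'
  #1 SA[1]=2  'dcefff'
  #2 SA[2]=0  'efdcefff'
  #3 SA[3]=4  'efff'
  #4 SA[4]=7  'f'
  #5 SA[5]=1  'fdcefff'
  #6 SA[6]=6  'ff'
  #7 SA[7]=5  'fff'

SA = [3, 2, 0, 4, 7, 1, 6, 5]
rank  pair      lcp
   1  s[3:],s[2:]  0  ''
   2  s[2:],s[0:]  0  ''
   3  s[0:],s[4:]  2  'ef'
   4  s[4:],s[7:]  0  ''
   5  s[7:],s[1:]  1  'f'
   6  s[1:],s[6:]  1  'f'
   7  s[6:],s[5:]  2  'ff'

n(n+1)/2 = 8·9/2 = 36
Σ LCP = 0 + 0 + 0 + 2 + 0 + 1 + 1 + 2 = 6
distinct = 36 − 6 = 30

30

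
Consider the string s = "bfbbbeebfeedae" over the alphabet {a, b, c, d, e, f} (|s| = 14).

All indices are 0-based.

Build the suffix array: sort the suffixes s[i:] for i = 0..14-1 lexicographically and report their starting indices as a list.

sorted suffixes:
  #0 SA[0]=12  'ae'
  #1 SA[1]=2  'bbbeebfeedae'
  #2 SA[2]=3  'bbeebfeedae'
  #3 SA[3]=4  'beebfeedae'
  #4 SA[4]=0  'bfbbbeebfeedae'
  #5 SA[5]=7  'bfeedae'
  #6 SA[6]=11  'dae'
  #7 SA[7]=13  'e'
  #8 SA[8]=6  'ebfeedae'
  #9 SA[9]=10  'edae'
  #10 SA[10]=5  'eebfeedae'
  #11 SA[11]=9  'eedae'
  #12 SA[12]=1  'fbbbeebfeedae'
  #13 SA[13]=8  'feedae'

[12, 2, 3, 4, 0, 7, 11, 13, 6, 10, 5, 9, 1, 8]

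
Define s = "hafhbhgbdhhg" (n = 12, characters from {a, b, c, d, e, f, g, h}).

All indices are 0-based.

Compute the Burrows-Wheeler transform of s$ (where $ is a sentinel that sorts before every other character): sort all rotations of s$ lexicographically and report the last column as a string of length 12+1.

rank  rotation       last
    0  $hafhbhgbdhhg  g
    1  afhbhgbdhhg$h  h
    2  bdhhg$hafhbhg  g
    3  bhgbdhhg$hafh  h
    4  dhhg$hafhbhgb  b
    5  fhbhgbdhhg$ha  a
    6  g$hafhbhgbdhh  h
    7  gbdhhg$hafhbh  h
    8  hafhbhgbdhhg$  $
    9  hbhgbdhhg$haf  f
   10  hg$hafhbhgbdh  h
   11  hgbdhhg$hafhb  b
   12  hhg$hafhbhgbd  d

ghghbahh$fhbd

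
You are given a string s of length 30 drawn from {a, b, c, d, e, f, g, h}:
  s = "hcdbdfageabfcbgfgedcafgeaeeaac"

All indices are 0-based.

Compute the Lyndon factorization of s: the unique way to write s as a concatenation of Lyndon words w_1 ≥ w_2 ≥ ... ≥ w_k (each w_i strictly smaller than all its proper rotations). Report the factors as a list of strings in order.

emit factor 1: 'h' (i=0, period=1)
emit factor 2: 'cd' (i=1, period=2)
emit factor 3: 'bdf' (i=3, period=3)
emit factor 4: 'age' (i=6, period=3)
emit factor 5: 'abfcbgfgedcafgeaee' (i=9, period=18)
emit factor 6: 'aac' (i=27, period=3)

["h", "cd", "bdf", "age", "abfcbgfgedcafgeaee", "aac"]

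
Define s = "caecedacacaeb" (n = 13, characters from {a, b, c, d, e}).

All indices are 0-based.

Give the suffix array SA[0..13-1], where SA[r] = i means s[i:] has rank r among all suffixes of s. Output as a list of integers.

[6, 8, 10, 1, 12, 7, 9, 0, 3, 5, 11, 2, 4]

rank→(start, suffix):
  0 → (6, 'acacaeb')
  1 → (8, 'acaeb')
  2 → (10, 'aeb')
  3 → (1, 'aecedacacaeb')
  4 → (12, 'b')
  5 → (7, 'cacaeb')
  6 → (9, 'caeb')
  7 → (0, 'caecedacacaeb')
  8 → (3, 'cedacacaeb')
  9 → (5, 'dacacaeb')
  10 → (11, 'eb')
  11 → (2, 'ecedacacaeb')
  12 → (4, 'edacacaeb')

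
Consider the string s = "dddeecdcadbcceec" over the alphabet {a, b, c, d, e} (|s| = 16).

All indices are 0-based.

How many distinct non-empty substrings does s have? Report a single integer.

121

rank→(start, suffix):
  0 → (8, 'adbcceec')
  1 → (10, 'bcceec')
  2 → (15, 'c')
  3 → (7, 'cadbcceec')
  4 → (11, 'cceec')
  5 → (5, 'cdcadbcceec')
  6 → (12, 'ceec')
  7 → (9, 'dbcceec')
  8 → (6, 'dcadbcceec')
  9 → (0, 'dddeecdcadbcceec')
  10 → (1, 'ddeecdcadbcceec')
  11 → (2, 'deecdcadbcceec')
  12 → (14, 'ec')
  13 → (4, 'ecdcadbcceec')
  14 → (13, 'eec')
  15 → (3, 'eecdcadbcceec')

SA = [8, 10, 15, 7, 11, 5, 12, 9, 6, 0, 1, 2, 14, 4, 13, 3]
rank  pair      lcp
   1  s[8:],s[10:]  0  ''
   2  s[10:],s[15:]  0  ''
   3  s[15:],s[7:]  1  'c'
   4  s[7:],s[11:]  1  'c'
   5  s[11:],s[5:]  1  'c'
   6  s[5:],s[12:]  1  'c'
   7  s[12:],s[9:]  0  ''
   8  s[9:],s[6:]  1  'd'
   9  s[6:],s[0:]  1  'd'
  10  s[0:],s[1:]  2  'dd'
  11  s[1:],s[2:]  1  'd'
  12  s[2:],s[14:]  0  ''
  13  s[14:],s[4:]  2  'ec'
  14  s[4:],s[13:]  1  'e'
  15  s[13:],s[3:]  3  'eec'

n(n+1)/2 = 16·17/2 = 136
Σ LCP = 0 + 0 + 0 + 1 + 1 + 1 + 1 + 0 + 1 + 1 + 2 + 1 + 0 + 2 + 1 + 3 = 15
distinct = 136 − 15 = 121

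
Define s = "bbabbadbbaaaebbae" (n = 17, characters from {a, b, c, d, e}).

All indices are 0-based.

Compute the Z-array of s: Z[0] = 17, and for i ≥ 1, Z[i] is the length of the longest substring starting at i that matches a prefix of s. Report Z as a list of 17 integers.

[17, 1, 0, 3, 1, 0, 0, 3, 1, 0, 0, 0, 0, 3, 1, 0, 0]

Z[0]=17
i=1: i≥r, start 0; Z[1]=1 grow→box=[1,2)
i=2: i≥r, start 0; Z[2]=0
i=3: i≥r, start 0; Z[3]=3 grow→box=[3,6)
i=4: min(r-i=2, Z[1]=1)=1; Z[4]=1
i=5: min(r-i=1, Z[2]=0)=0; Z[5]=0
i=6: i≥r, start 0; Z[6]=0
i=7: i≥r, start 0; Z[7]=3 grow→box=[7,10)
i=8: min(r-i=2, Z[1]=1)=1; Z[8]=1
i=9: min(r-i=1, Z[2]=0)=0; Z[9]=0
i=10: i≥r, start 0; Z[10]=0
i=11: i≥r, start 0; Z[11]=0
i=12: i≥r, start 0; Z[12]=0
i=13: i≥r, start 0; Z[13]=3 grow→box=[13,16)
i=14: min(r-i=2, Z[1]=1)=1; Z[14]=1
i=15: min(r-i=1, Z[2]=0)=0; Z[15]=0
i=16: i≥r, start 0; Z[16]=0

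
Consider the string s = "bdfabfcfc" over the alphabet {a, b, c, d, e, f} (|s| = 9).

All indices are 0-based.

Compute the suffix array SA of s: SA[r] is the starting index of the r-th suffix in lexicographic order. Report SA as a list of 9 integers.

[3, 0, 4, 8, 6, 1, 2, 7, 5]

sorted suffixes:
  #0 SA[0]=3  'abfcfc'
  #1 SA[1]=0  'bdfabfcfc'
  #2 SA[2]=4  'bfcfc'
  #3 SA[3]=8  'c'
  #4 SA[4]=6  'cfc'
  #5 SA[5]=1  'dfabfcfc'
  #6 SA[6]=2  'fabfcfc'
  #7 SA[7]=7  'fc'
  #8 SA[8]=5  'fcfc'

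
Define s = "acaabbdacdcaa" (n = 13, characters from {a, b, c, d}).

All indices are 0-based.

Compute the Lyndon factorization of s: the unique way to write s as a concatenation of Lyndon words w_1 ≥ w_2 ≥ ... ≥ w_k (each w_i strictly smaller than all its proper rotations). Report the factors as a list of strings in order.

["ac", "aabbdacdc", "a", "a"]

emit factor 1: 'ac' (i=0, period=2)
emit factor 2: 'aabbdacdc' (i=2, period=9)
emit factor 3: 'a' (i=11, period=1)
emit factor 4: 'a' (i=12, period=1)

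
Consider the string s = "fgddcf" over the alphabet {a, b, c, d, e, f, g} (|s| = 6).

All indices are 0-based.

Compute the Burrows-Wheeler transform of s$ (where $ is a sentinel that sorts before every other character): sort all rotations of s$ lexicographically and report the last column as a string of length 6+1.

rank  rotation last
    0  $fgddcf  f
    1  cf$fgdd  d
    2  dcf$fgd  d
    3  ddcf$fg  g
    4  f$fgddc  c
    5  fgddcf$  $
    6  gddcf$f  f

fddgc$f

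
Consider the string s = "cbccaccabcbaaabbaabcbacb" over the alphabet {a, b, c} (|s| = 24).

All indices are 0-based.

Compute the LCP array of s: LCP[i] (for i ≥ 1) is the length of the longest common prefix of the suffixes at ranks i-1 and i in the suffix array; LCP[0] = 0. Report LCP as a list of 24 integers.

[0, 2, 3, 1, 2, 5, 1, 2, 0, 1, 3, 2, 1, 1, 4, 2, 0, 2, 1, 2, 3, 2, 1, 3]

rank→(start, suffix):
  0 → (11, 'aaabbaabcbacb')
  1 → (12, 'aabbaabcbacb')
  2 → (16, 'aabcbacb')
  3 → (13, 'abbaabcbacb')
  4 → (7, 'abcbaaabbaabcbacb')
  5 → (17, 'abcbacb')
  6 → (21, 'acb')
  7 → (4, 'accabcbaaabbaabcbacb')
  8 → (23, 'b')
  9 → (10, 'baaabbaabcbacb')
  10 → (15, 'baabcbacb')
  11 → (20, 'bacb')
  12 → (14, 'bbaabcbacb')
  13 → (8, 'bcbaaabbaabcbacb')
  14 → (18, 'bcbacb')
  15 → (1, 'bccaccabcbaaabbaabcbacb')
  16 → (6, 'cabcbaaabbaabcbacb')
  17 → (3, 'caccabcbaaabbaabcbacb')
  18 → (22, 'cb')
  19 → (9, 'cbaaabbaabcbacb')
  20 → (19, 'cbacb')
  21 → (0, 'cbccaccabcbaaabbaabcbacb')
  22 → (5, 'ccabcbaaabbaabcbacb')
  23 → (2, 'ccaccabcbaaabbaabcbacb')

SA = [11, 12, 16, 13, 7, 17, 21, 4, 23, 10, 15, 20, 14, 8, 18, 1, 6, 3, 22, 9, 19, 0, 5, 2]
rank  pair      lcp
   1  s[11:],s[12:]  2  'aa'
   2  s[12:],s[16:]  3  'aab'
   3  s[16:],s[13:]  1  'a'
   4  s[13:],s[7:]  2  'ab'
   5  s[7:],s[17:]  5  'abcba'
   6  s[17:],s[21:]  1  'a'
   7  s[21:],s[4:]  2  'ac'
   8  s[4:],s[23:]  0  ''
   9  s[23:],s[10:]  1  'b'
  10  s[10:],s[15:]  3  'baa'
  11  s[15:],s[20:]  2  'ba'
  12  s[20:],s[14:]  1  'b'
  13  s[14:],s[8:]  1  'b'
  14  s[8:],s[18:]  4  'bcba'
  15  s[18:],s[1:]  2  'bc'
  16  s[1:],s[6:]  0  ''
  17  s[6:],s[3:]  2  'ca'
  18  s[3:],s[22:]  1  'c'
  19  s[22:],s[9:]  2  'cb'
  20  s[9:],s[19:]  3  'cba'
  21  s[19:],s[0:]  2  'cb'
  22  s[0:],s[5:]  1  'c'
  23  s[5:],s[2:]  3  'cca'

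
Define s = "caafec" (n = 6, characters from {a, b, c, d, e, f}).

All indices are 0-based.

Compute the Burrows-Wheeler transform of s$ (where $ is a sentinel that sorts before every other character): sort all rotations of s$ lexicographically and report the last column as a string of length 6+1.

rank  rotation last
    0  $caafec  c
    1  aafec$c  c
    2  afec$ca  a
    3  c$caafe  e
    4  caafec$  $
    5  ec$caaf  f
    6  fec$caa  a

ccae$fa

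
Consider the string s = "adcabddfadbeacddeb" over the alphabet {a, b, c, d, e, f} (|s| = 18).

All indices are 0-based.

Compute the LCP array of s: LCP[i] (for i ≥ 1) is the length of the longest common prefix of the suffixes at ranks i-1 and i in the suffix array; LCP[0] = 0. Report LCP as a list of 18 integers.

rank→(start, suffix):
  0 → (3, 'abddfadbeacddeb')
  1 → (12, 'acddeb')
  2 → (8, 'adbeacddeb')
  3 → (0, 'adcabddfadbeacddeb')
  4 → (17, 'b')
  5 → (4, 'bddfadbeacddeb')
  6 → (10, 'beacddeb')
  7 → (2, 'cabddfadbeacddeb')
  8 → (13, 'cddeb')
  9 → (9, 'dbeacddeb')
  10 → (1, 'dcabddfadbeacddeb')
  11 → (14, 'ddeb')
  12 → (5, 'ddfadbeacddeb')
  13 → (15, 'deb')
  14 → (6, 'dfadbeacddeb')
  15 → (11, 'eacddeb')
  16 → (16, 'eb')
  17 → (7, 'fadbeacddeb')

SA = [3, 12, 8, 0, 17, 4, 10, 2, 13, 9, 1, 14, 5, 15, 6, 11, 16, 7]
[i] adj suffixes → lcp
  [1] 3/12 → 1 ('a')
  [2] 12/8 → 1 ('a')
  [3] 8/0 → 2 ('ad')
  [4] 0/17 → 0 ('')
  [5] 17/4 → 1 ('b')
  [6] 4/10 → 1 ('b')
  [7] 10/2 → 0 ('')
  [8] 2/13 → 1 ('c')
  [9] 13/9 → 0 ('')
  [10] 9/1 → 1 ('d')
  [11] 1/14 → 1 ('d')
  [12] 14/5 → 2 ('dd')
  [13] 5/15 → 1 ('d')
  [14] 15/6 → 1 ('d')
  [15] 6/11 → 0 ('')
  [16] 11/16 → 1 ('e')
  [17] 16/7 → 0 ('')

[0, 1, 1, 2, 0, 1, 1, 0, 1, 0, 1, 1, 2, 1, 1, 0, 1, 0]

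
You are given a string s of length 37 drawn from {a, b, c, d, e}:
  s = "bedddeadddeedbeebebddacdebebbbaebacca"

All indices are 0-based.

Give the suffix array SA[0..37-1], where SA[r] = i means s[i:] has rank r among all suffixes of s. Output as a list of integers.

[36, 33, 21, 6, 30, 32, 29, 28, 27, 18, 25, 16, 0, 13, 35, 34, 22, 20, 12, 19, 2, 7, 3, 8, 4, 23, 9, 5, 31, 26, 17, 24, 15, 11, 1, 14, 10]

rank | idx | suffix
   0 |  36 | a
   1 |  33 | acca
   2 |  21 | acdebebbbaebacca
   3 |   6 | adddeedbeebebddacdebebbbaebacca
   4 |  30 | aebacca
   5 |  32 | bacca
   6 |  29 | baebacca
   7 |  28 | bbaebacca
   8 |  27 | bbbaebacca
   9 |  18 | bddacdebebbbaebacca
  10 |  25 | bebbbaebacca
  11 |  16 | bebddacdebebbbaebacca
  12 |   0 | bedddeadddeedbeebebddacdebebbbaebacca
  13 |  13 | beebebddacdebebbbaebacca
  14 |  35 | ca
  15 |  34 | cca
  16 |  22 | cdebebbbaebacca
  17 |  20 | dacdebebbbaebacca
  18 |  12 | dbeebebddacdebebbbaebacca
  19 |  19 | ddacdebebbbaebacca
  20 |   2 | dddeadddeedbeebebddacdebebbbaebacca
  21 |   7 | dddeedbeebebddacdebebbbaebacca
  22 |   3 | ddeadddeedbeebebddacdebebbbaebacca
  23 |   8 | ddeedbeebebddacdebebbbaebacca
  24 |   4 | deadddeedbeebebddacdebebbbaebacca
  25 |  23 | debebbbaebacca
  26 |   9 | deedbeebebddacdebebbbaebacca
  27 |   5 | eadddeedbeebebddacdebebbbaebacca
  28 |  31 | ebacca
  29 |  26 | ebbbaebacca
  30 |  17 | ebddacdebebbbaebacca
  31 |  24 | ebebbbaebacca
  32 |  15 | ebebddacdebebbbaebacca
  33 |  11 | edbeebebddacdebebbbaebacca
  34 |   1 | edddeadddeedbeebebddacdebebbbaebacca
  35 |  14 | eebebddacdebebbbaebacca
  36 |  10 | eedbeebebddacdebebbbaebacca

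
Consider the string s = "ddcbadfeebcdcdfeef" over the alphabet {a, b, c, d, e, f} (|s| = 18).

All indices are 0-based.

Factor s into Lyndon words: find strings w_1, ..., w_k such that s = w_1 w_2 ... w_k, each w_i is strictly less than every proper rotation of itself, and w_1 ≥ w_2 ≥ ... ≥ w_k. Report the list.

emit factor 1: 'd' (i=0, period=1)
emit factor 2: 'd' (i=1, period=1)
emit factor 3: 'c' (i=2, period=1)
emit factor 4: 'b' (i=3, period=1)
emit factor 5: 'adfeebcdcdfeef' (i=4, period=14)

["d", "d", "c", "b", "adfeebcdcdfeef"]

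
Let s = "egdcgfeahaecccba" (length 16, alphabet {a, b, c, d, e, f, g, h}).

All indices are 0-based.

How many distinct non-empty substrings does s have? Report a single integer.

127

rank | idx | suffix
   0 |  15 | a
   1 |   9 | aecccba
   2 |   7 | ahaecccba
   3 |  14 | ba
   4 |  13 | cba
   5 |  12 | ccba
   6 |  11 | cccba
   7 |   3 | cgfeahaecccba
   8 |   2 | dcgfeahaecccba
   9 |   6 | eahaecccba
  10 |  10 | ecccba
  11 |   0 | egdcgfeahaecccba
  12 |   5 | feahaecccba
  13 |   1 | gdcgfeahaecccba
  14 |   4 | gfeahaecccba
  15 |   8 | haecccba

SA = [15, 9, 7, 14, 13, 12, 11, 3, 2, 6, 10, 0, 5, 1, 4, 8]
i: (SA[i-1],SA[i]) lcp shared
  1: (15,9) 1 'a'
  2: (9,7) 1 'a'
  3: (7,14) 0 ''
  4: (14,13) 0 ''
  5: (13,12) 1 'c'
  6: (12,11) 2 'cc'
  7: (11,3) 1 'c'
  8: (3,2) 0 ''
  9: (2,6) 0 ''
  10: (6,10) 1 'e'
  11: (10,0) 1 'e'
  12: (0,5) 0 ''
  13: (5,1) 0 ''
  14: (1,4) 1 'g'
  15: (4,8) 0 ''

n(n+1)/2 = 16·17/2 = 136
Σ LCP = 0 + 1 + 1 + 0 + 0 + 1 + 2 + 1 + 0 + 0 + 1 + 1 + 0 + 0 + 1 + 0 = 9
distinct = 136 − 9 = 127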